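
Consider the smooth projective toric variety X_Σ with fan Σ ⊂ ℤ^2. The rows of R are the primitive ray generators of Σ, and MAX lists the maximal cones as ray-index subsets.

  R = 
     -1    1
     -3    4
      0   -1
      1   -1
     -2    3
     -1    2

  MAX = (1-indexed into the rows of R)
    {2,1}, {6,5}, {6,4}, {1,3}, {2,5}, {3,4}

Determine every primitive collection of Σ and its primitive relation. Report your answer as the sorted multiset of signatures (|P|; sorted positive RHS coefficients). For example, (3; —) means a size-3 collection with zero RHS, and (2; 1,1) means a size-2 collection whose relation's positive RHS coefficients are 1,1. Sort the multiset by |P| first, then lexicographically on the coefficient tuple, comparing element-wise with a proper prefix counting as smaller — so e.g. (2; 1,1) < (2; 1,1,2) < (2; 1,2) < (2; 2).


Δ(Σ) — 6 vertices, 9 min non-faces:

  • {1,4}:  v_{1} + v_{4} = 0 — sig = (2; —)
  • {1,5}:  v_{1} + v_{5} = v_{2} — sig = (2; 1)
  • {1,6}:  v_{1} + v_{6} = v_{5} — sig = (2; 1)
  • {2,4}:  v_{2} + v_{4} = v_{5} — sig = (2; 1)
  • {3,6}:  v_{3} + v_{6} = v_{1} — sig = (2; 1)
  • {4,5}:  v_{4} + v_{5} = v_{6} — sig = (2; 1)
  • {2,6}:  v_{2} + v_{6} = 2·v_{5} — sig = (2; 2)
  • {3,5}:  v_{3} + v_{5} = 2·v_{1} — sig = (2; 2)
  • {2,3}:  v_{2} + v_{3} = 3·v_{1} — sig = (2; 3)

Signatures (|P|; sorted positive RHS coefficients), sorted:
    |P|=2: 9 collections, coeffs (), (1), (1), (1), (1), (1), (2), (2), (3)


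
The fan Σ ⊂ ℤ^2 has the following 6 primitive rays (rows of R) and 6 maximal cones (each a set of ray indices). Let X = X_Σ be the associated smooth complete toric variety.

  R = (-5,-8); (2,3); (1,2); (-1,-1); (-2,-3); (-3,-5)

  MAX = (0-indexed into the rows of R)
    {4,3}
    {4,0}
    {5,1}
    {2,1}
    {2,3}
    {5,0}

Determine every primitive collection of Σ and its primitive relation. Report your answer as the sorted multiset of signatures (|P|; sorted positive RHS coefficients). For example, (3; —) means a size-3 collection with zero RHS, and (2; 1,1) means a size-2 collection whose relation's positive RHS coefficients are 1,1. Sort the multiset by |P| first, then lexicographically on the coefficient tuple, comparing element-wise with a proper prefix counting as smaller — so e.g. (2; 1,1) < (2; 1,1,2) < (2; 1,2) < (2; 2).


The 9 primitive collections of Σ (r=6, n=2):

  {1,4}:  v_{1} + v_{4} = 0 — sig = (2; —)
  {0,1}:  v_{0} + v_{1} = v_{5} — sig = (2; 1)
  {1,3}:  v_{1} + v_{3} = v_{2} — sig = (2; 1)
  {2,4}:  v_{2} + v_{4} = v_{3} — sig = (2; 1)
  {2,5}:  v_{2} + v_{5} = v_{4} — sig = (2; 1)
  {4,5}:  v_{4} + v_{5} = v_{0} — sig = (2; 1)
  {0,2}:  v_{0} + v_{2} = 2·v_{4} — sig = (2; 2)
  {3,5}:  v_{3} + v_{5} = 2·v_{4} — sig = (2; 2)
  {0,3}:  v_{0} + v_{3} = 3·v_{4} — sig = (2; 3)

so the primitive-relation signature multiset is
    (2; —)
    (2; 1)
    (2; 1)
    (2; 1)
    (2; 1)
    (2; 1)
    (2; 2)
    (2; 2)
    (2; 3)


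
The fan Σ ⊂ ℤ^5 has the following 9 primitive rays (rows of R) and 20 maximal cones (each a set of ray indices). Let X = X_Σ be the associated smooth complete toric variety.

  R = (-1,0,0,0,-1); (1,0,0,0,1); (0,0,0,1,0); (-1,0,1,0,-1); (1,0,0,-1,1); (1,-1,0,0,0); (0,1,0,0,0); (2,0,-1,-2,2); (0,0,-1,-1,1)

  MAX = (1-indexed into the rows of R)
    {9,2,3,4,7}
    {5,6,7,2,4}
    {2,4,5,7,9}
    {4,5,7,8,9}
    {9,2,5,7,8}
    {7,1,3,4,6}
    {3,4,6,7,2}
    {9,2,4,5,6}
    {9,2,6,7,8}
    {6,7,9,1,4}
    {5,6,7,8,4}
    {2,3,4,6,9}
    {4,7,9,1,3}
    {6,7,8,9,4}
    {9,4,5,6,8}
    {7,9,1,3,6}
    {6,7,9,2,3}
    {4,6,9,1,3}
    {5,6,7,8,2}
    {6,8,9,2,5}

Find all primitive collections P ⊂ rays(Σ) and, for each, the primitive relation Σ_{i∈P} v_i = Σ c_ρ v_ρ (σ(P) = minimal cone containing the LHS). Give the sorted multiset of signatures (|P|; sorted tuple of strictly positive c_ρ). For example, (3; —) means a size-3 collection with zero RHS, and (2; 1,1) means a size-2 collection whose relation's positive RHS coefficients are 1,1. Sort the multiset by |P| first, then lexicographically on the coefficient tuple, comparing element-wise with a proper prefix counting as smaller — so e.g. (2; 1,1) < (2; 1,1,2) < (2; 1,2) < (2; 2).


Σ has 9 primitive collections:

  • {1,2}:  v_{1} + v_{2} = 0  ⇒ sig = (2; —)
  • {3,5}:  v_{3} + v_{5} = v_{2}  ⇒ sig = (2; 1)
  • {1,5}:  v_{1} + v_{5} = v_{4} + v_{6} + v_{7} + v_{9}  ⇒ sig = (2; 1,1,1,1)
  • {3,8}:  v_{3} + v_{8} = v_{2} + v_{6} + v_{7} + v_{9}  ⇒ sig = (2; 1,1,1,1)
  • {1,8}:  v_{1} + v_{8} = v_{4} + 2·v_{6} + 2·v_{7} + 2·v_{9}  ⇒ sig = (2; 1,2,2,2)
  • {2,4,8}:  v_{2} + v_{4} + v_{8} = 2·v_{5}  ⇒ sig = (3; 2)
  • {5,6,7,9}:  v_{5} + v_{6} + v_{7} + v_{9} = v_{8}  ⇒ sig = (4; 1)
  • {3,4,6,7,9}:  v_{3} + v_{4} + v_{6} + v_{7} + v_{9} = 0  ⇒ sig = (5; —)
  • {2,4,6,7,9}:  v_{2} + v_{4} + v_{6} + v_{7} + v_{9} = v_{5}  ⇒ sig = (5; 1)

so the primitive-relation signature multiset is
{ (2; —),  (2; 1),  (2; 1,1,1,1) ×2,  (2; 1,2,2,2),  (3; 2),  (4; 1),  (5; —),  (5; 1) }


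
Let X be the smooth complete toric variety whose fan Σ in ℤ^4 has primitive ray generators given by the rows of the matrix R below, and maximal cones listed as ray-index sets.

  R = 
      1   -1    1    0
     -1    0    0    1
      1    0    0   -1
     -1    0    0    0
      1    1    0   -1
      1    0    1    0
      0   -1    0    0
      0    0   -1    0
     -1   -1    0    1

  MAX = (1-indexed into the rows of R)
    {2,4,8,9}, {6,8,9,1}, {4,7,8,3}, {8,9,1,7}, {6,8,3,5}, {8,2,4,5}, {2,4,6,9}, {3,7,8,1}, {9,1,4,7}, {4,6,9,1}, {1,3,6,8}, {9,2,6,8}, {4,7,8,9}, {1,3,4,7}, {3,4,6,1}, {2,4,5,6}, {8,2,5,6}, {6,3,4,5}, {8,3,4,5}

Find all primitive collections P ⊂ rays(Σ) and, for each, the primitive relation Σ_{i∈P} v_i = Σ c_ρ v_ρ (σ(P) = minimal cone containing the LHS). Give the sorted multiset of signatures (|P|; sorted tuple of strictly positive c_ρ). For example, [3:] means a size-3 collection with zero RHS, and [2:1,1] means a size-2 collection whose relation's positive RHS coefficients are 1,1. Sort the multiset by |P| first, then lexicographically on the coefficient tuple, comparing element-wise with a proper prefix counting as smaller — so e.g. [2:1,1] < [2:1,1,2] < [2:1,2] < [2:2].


The 10 primitive collections of Σ (r=9, n=4):

  P = {2,3}:  v_{2} + v_{3} = 0 ; sig = [2:]
  P = {5,9}:  v_{5} + v_{9} = 0 ; sig = [2:]
  P = {2,7}:  v_{2} + v_{7} = v_{9} ; sig = [2:1]
  P = {3,9}:  v_{3} + v_{9} = v_{7} ; sig = [2:1]
  P = {5,7}:  v_{5} + v_{7} = v_{3} ; sig = [2:1]
  P = {6,7}:  v_{6} + v_{7} = v_{1} ; sig = [2:1]
  P = {1,2}:  v_{1} + v_{2} = v_{6} + v_{9} ; sig = [2:1,1]
  P = {1,5}:  v_{1} + v_{5} = v_{3} + v_{6} ; sig = [2:1,1]
  P = {4,6,8}:  v_{4} + v_{6} + v_{8} = 0 ; sig = [3:]
  P = {1,4,8}:  v_{1} + v_{4} + v_{8} = v_{7} ; sig = [3:1]

Hence PRS(X_Σ) =
[[2:], [2:], [2:1], [2:1], [2:1], [2:1], [2:1,1], [2:1,1], [3:], [3:1]]


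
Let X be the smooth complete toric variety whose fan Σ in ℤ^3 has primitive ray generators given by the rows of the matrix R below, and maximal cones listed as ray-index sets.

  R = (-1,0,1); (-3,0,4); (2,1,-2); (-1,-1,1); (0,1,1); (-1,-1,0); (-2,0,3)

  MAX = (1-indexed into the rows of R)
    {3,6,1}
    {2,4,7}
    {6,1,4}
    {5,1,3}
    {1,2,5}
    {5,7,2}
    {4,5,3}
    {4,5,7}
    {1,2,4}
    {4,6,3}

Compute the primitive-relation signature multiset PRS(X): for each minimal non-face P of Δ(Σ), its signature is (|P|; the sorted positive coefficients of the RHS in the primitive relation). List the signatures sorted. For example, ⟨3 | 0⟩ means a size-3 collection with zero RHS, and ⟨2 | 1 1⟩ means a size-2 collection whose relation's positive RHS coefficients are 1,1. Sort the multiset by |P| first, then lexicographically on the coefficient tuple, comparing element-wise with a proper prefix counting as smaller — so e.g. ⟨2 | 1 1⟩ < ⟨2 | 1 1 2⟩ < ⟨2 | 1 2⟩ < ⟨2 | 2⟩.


Σ has 9 primitive collections:

  P = {1,7}:  v_{1} + v_{7} = v_{2}  ⟹  sig = ⟨2 | 1⟩
  P = {3,7}:  v_{3} + v_{7} = v_{5}  ⟹  sig = ⟨2 | 1⟩
  P = {5,6}:  v_{5} + v_{6} = v_{1}  ⟹  sig = ⟨2 | 1⟩
  P = {2,3}:  v_{2} + v_{3} = v_{1} + v_{5}  ⟹  sig = ⟨2 | 1 1⟩
  P = {6,7}:  v_{6} + v_{7} = 2·v_{1} + v_{4}  ⟹  sig = ⟨2 | 1 2⟩
  P = {2,6}:  v_{2} + v_{6} = 3·v_{1} + v_{4}  ⟹  sig = ⟨2 | 1 3⟩
  P = {1,3,4}:  v_{1} + v_{3} + v_{4} = 0  ⟹  sig = ⟨3 | 0⟩
  P = {1,4,5}:  v_{1} + v_{4} + v_{5} = v_{7}  ⟹  sig = ⟨3 | 1⟩
  P = {2,4,5}:  v_{2} + v_{4} + v_{5} = 2·v_{7}  ⟹  sig = ⟨3 | 2⟩

Sorted signature multiset PRS(X):
    ⟨2 | 1⟩
    ⟨2 | 1⟩
    ⟨2 | 1⟩
    ⟨2 | 1 1⟩
    ⟨2 | 1 2⟩
    ⟨2 | 1 3⟩
    ⟨3 | 0⟩
    ⟨3 | 1⟩
    ⟨3 | 2⟩


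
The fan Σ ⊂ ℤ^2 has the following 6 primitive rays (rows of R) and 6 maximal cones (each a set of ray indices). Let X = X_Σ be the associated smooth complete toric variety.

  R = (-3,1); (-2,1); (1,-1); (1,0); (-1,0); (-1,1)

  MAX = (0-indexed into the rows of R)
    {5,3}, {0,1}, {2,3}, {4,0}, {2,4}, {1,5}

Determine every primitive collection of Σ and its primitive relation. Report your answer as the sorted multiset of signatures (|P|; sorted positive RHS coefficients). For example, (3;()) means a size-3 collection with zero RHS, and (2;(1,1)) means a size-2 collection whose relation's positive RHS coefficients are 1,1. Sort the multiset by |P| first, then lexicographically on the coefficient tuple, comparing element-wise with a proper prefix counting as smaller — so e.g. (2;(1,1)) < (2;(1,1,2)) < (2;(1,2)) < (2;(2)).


9 minimal non-faces of Δ(Σ) (on 6 rays):

  {2,5}:  v_{2} + v_{5} = 0 ; sig = (2;())
  {3,4}:  v_{3} + v_{4} = 0 ; sig = (2;())
  {0,3}:  v_{0} + v_{3} = v_{1} ; sig = (2;(1))
  {1,2}:  v_{1} + v_{2} = v_{4} ; sig = (2;(1))
  {1,3}:  v_{1} + v_{3} = v_{5} ; sig = (2;(1))
  {1,4}:  v_{1} + v_{4} = v_{0} ; sig = (2;(1))
  {4,5}:  v_{4} + v_{5} = v_{1} ; sig = (2;(1))
  {0,2}:  v_{0} + v_{2} = 2·v_{4} ; sig = (2;(2))
  {0,5}:  v_{0} + v_{5} = 2·v_{1} ; sig = (2;(2))

so the primitive-relation signature multiset is
{ (2;()) ×2,  (2;(1)) ×5,  (2;(2)) ×2 }


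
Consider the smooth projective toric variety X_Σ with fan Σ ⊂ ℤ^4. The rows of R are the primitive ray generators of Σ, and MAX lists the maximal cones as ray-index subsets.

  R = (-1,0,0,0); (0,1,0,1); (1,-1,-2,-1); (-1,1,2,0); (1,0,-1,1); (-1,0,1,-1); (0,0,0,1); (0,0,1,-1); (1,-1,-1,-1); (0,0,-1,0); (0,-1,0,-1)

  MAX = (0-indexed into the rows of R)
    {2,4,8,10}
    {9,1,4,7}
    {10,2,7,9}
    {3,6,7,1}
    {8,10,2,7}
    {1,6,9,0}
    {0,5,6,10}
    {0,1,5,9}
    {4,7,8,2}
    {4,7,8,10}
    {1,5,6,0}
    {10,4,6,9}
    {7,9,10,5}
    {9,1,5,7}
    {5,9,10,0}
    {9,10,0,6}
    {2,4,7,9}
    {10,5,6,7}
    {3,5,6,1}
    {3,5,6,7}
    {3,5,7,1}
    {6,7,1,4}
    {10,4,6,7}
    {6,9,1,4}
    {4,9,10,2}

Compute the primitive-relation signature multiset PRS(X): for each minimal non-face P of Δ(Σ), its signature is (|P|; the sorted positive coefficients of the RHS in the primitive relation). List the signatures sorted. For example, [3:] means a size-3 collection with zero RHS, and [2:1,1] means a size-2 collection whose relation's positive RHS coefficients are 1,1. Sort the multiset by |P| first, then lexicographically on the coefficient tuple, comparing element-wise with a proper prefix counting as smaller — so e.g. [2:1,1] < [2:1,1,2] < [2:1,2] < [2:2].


The 24 primitive collections of Σ (r=11, n=4):

  P={1,10}:  v_{1} + v_{10} = 0 — sig = [2:]
  P={4,5}:  v_{4} + v_{5} = 0 — sig = [2:]
  P={0,7}:  v_{0} + v_{7} = v_{5} — sig = [2:1]
  P={3,8}:  v_{3} + v_{8} = v_{7} — sig = [2:1]
  P={8,9}:  v_{8} + v_{9} = v_{2} — sig = [2:1]
  P={0,4}:  v_{0} + v_{4} = v_{6} + v_{9} — sig = [2:1,1]
  P={0,8}:  v_{0} + v_{8} = v_{9} + v_{10} — sig = [2:1,1]
  P={2,3}:  v_{2} + v_{3} = v_{7} + v_{9} — sig = [2:1,1]
  P={3,9}:  v_{3} + v_{9} = v_{1} + v_{5} — sig = [2:1,1]
  P={6,8}:  v_{6} + v_{8} = v_{4} + v_{10} — sig = [2:1,1]
  P={1,8}:  v_{1} + v_{8} = v_{4} + v_{7} + v_{9} — sig = [2:1,1,1]
  P={2,6}:  v_{2} + v_{6} = v_{4} + v_{9} + v_{10} — sig = [2:1,1,1]
  P={3,4}:  v_{3} + v_{4} = v_{1} + v_{6} + v_{7} — sig = [2:1,1,1]
  P={3,10}:  v_{3} + v_{10} = v_{5} + v_{6} + v_{7} — sig = [2:1,1,1]
  P={5,8}:  v_{5} + v_{8} = v_{7} + v_{9} + v_{10} — sig = [2:1,1,1]
  P={0,3}:  v_{0} + v_{3} = v_{1} + 2·v_{5} + v_{6} — sig = [2:1,1,2]
  P={1,2}:  v_{1} + v_{2} = v_{4} + v_{7} + 2·v_{9} — sig = [2:1,1,2]
  P={2,5}:  v_{2} + v_{5} = v_{7} + 2·v_{9} + v_{10} — sig = [2:1,1,2]
  P={0,2}:  v_{0} + v_{2} = 2·v_{9} + v_{10} — sig = [2:1,2]
  P={6,7,9}:  v_{6} + v_{7} + v_{9} = 0 — sig = [3:]
  P={5,6,9}:  v_{5} + v_{6} + v_{9} = v_{0} — sig = [3:1]
  P={1,5,6,7}:  v_{1} + v_{5} + v_{6} + v_{7} = v_{3} — sig = [4:1]
  P={4,7,9,10}:  v_{4} + v_{7} + v_{9} + v_{10} = v_{8} — sig = [4:1]
  P={2,4,7,10}:  v_{2} + v_{4} + v_{7} + v_{10} = 2·v_{8} — sig = [4:2]

Signatures (|P|; sorted positive RHS coefficients), sorted:
{ [2:] ×2,  [2:1] ×3,  [2:1,1] ×5,  [2:1,1,1] ×5,  [2:1,1,2] ×3,  [2:1,2],  [3:],  [3:1],  [4:1] ×2,  [4:2] }


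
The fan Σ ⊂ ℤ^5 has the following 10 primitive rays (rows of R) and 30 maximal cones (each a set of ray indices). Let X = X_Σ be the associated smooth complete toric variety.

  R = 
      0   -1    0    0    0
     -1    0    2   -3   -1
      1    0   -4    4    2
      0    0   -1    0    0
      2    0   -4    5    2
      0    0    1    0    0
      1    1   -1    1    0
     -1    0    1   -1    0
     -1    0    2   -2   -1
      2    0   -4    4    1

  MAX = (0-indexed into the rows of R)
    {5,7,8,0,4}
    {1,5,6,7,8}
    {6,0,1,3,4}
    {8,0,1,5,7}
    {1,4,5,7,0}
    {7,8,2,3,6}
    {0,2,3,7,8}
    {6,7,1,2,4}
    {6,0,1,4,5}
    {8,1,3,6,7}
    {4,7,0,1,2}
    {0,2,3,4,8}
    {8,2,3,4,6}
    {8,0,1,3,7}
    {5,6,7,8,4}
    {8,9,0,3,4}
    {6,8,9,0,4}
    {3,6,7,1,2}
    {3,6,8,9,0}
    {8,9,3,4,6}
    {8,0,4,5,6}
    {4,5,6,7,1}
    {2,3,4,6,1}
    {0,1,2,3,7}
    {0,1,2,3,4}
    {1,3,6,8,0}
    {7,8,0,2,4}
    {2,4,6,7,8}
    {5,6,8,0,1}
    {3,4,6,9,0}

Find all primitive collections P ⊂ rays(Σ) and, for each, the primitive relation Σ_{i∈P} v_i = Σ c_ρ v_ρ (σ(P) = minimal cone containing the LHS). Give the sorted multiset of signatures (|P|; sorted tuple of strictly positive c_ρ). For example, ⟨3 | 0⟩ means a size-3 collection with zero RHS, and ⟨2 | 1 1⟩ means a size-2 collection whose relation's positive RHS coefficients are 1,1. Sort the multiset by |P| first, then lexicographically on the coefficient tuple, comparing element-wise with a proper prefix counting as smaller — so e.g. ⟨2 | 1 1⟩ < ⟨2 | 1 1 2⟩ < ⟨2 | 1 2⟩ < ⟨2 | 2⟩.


Minimal non-faces — 12 found among 10 rays, 30 max cones:

  {3,5}:  v_{3} + v_{5} = 0 ; sig = ⟨2 | 0⟩
  {2,5}:  v_{2} + v_{5} = v_{4} + v_{7} ; sig = ⟨2 | 1 1⟩
  {1,9}:  v_{1} + v_{9} = v_{0} + v_{3} + v_{6} ; sig = ⟨2 | 1 1 1⟩
  {7,9}:  v_{7} + v_{9} = v_{3} + v_{4} + v_{8} ; sig = ⟨2 | 1 1 1⟩
  {5,9}:  v_{5} + v_{9} = v_{0} + v_{4} + v_{6} + v_{8} ; sig = ⟨2 | 1 1 1 1⟩
  {2,9}:  v_{2} + v_{9} = 2·v_{3} + 2·v_{4} + v_{8} ; sig = ⟨2 | 1 2 2⟩
  {0,6,7}:  v_{0} + v_{6} + v_{7} = 0 ; sig = ⟨3 | 0⟩
  {1,4,8}:  v_{1} + v_{4} + v_{8} = 0 ; sig = ⟨3 | 0⟩
  {3,4,7}:  v_{3} + v_{4} + v_{7} = v_{2} ; sig = ⟨3 | 1⟩
  {0,2,6}:  v_{0} + v_{2} + v_{6} = v_{3} + v_{4} ; sig = ⟨3 | 1 1⟩
  {1,2,8}:  v_{1} + v_{2} + v_{8} = v_{3} + v_{7} ; sig = ⟨3 | 1 1⟩
  {0,3,4,6,8}:  v_{0} + v_{3} + v_{4} + v_{6} + v_{8} = v_{9} ; sig = ⟨5 | 1⟩

Signatures (|P|; sorted positive RHS coefficients), sorted:
    |P|=2: 6 collections, coeffs (), (1,1), (1,1,1), (1,1,1), (1,1,1,1), (1,2,2)
    |P|=3: 5 collections, coeffs (), (), (1), (1,1), (1,1)
    |P|=5: 1 collection, coeffs (1)


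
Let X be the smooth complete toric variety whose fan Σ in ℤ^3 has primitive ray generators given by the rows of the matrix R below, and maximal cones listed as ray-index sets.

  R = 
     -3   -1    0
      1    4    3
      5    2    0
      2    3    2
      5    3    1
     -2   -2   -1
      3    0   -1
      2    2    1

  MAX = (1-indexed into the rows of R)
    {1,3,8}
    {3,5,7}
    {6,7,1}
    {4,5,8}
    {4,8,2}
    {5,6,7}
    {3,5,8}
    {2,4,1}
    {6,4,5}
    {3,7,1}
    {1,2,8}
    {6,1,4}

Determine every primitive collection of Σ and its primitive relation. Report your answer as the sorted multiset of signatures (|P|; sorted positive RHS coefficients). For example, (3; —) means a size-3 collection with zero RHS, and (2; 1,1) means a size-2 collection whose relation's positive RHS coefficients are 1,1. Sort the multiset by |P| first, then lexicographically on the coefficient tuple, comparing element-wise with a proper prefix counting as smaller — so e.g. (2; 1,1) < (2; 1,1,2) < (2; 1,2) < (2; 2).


Minimal non-faces — 11 found among 8 rays, 12 max cones:

  • {6,8}:  v_{6} + v_{8} = 0 — sig = (2; —)
  • {1,5}:  v_{1} + v_{5} = v_{8} — sig = (2; 1)
  • {3,6}:  v_{3} + v_{6} = v_{7} — sig = (2; 1)
  • {4,7}:  v_{4} + v_{7} = v_{5} — sig = (2; 1)
  • {7,8}:  v_{7} + v_{8} = v_{3} — sig = (2; 1)
  • {2,6}:  v_{2} + v_{6} = v_{1} + v_{4} — sig = (2; 1,1)
  • {3,4}:  v_{3} + v_{4} = v_{5} + v_{8} — sig = (2; 1,1)
  • {2,5}:  v_{2} + v_{5} = v_{4} + 2·v_{8} — sig = (2; 1,2)
  • {2,7}:  v_{2} + v_{7} = 2·v_{8} — sig = (2; 2)
  • {2,3}:  v_{2} + v_{3} = 3·v_{8} — sig = (2; 3)
  • {1,4,8}:  v_{1} + v_{4} + v_{8} = v_{2} — sig = (3; 1)

so the primitive-relation signature multiset is
    |P|=2: 10 collections, coeffs (), (1), (1), (1), (1), (1,1), (1,1), (1,2), (2), (3)
    |P|=3: 1 collection, coeffs (1)


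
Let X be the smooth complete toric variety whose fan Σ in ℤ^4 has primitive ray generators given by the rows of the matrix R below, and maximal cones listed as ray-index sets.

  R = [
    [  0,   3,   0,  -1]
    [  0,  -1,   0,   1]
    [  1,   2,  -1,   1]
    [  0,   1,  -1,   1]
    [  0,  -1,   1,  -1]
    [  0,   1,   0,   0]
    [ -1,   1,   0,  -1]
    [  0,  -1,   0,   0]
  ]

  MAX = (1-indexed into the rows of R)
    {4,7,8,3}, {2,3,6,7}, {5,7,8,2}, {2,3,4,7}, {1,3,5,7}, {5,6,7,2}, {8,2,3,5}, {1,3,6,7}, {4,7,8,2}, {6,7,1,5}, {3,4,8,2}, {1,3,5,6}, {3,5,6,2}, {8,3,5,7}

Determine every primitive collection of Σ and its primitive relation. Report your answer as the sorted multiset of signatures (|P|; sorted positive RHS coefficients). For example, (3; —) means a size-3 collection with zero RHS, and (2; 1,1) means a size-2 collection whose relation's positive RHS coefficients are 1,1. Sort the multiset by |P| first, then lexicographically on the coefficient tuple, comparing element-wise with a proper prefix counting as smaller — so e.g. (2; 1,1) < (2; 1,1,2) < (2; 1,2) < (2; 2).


|primitive collections| = 9. Relations:

  {4,5}:  v_{4} + v_{5} = 0  →  sig = (2; —)
  {6,8}:  v_{6} + v_{8} = 0  →  sig = (2; —)
  {1,4}:  v_{1} + v_{4} = v_{3} + v_{6} + v_{7}  →  sig = (2; 1,1,1)
  {1,8}:  v_{1} + v_{8} = v_{3} + v_{5} + v_{7}  →  sig = (2; 1,1,1)
  {4,6}:  v_{4} + v_{6} = v_{2} + v_{3} + v_{7}  →  sig = (2; 1,1,1)
  {1,2}:  v_{1} + v_{2} = 2·v_{6}  →  sig = (2; 2)
  {2,3,5,7}:  v_{2} + v_{3} + v_{5} + v_{7} = v_{6}  →  sig = (4; 1)
  {2,3,7,8}:  v_{2} + v_{3} + v_{7} + v_{8} = v_{4}  →  sig = (4; 1)
  {3,5,6,7}:  v_{3} + v_{5} + v_{6} + v_{7} = v_{1}  →  sig = (4; 1)

so the primitive-relation signature multiset is
[(2; —), (2; —), (2; 1,1,1), (2; 1,1,1), (2; 1,1,1), (2; 2), (4; 1), (4; 1), (4; 1)]


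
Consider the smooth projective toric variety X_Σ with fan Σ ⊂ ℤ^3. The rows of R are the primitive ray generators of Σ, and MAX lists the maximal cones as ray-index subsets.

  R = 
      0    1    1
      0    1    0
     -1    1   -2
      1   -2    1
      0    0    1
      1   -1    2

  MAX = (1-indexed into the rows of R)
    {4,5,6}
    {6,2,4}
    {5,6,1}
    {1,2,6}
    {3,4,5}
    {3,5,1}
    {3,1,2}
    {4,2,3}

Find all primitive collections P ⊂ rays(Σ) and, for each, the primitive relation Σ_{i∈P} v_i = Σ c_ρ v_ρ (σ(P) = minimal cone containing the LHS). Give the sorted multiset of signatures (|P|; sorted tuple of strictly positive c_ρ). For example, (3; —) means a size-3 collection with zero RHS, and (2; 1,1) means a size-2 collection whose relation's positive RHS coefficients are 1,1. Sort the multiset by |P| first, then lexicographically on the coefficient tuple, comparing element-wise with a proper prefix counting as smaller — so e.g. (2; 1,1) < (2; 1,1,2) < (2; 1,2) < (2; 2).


The 3 primitive collections of Σ (r=6, n=3):

  P = {3,6}:  v_{3} + v_{6} = 0  →  sig = (2; —)
  P = {1,4}:  v_{1} + v_{4} = v_{6}  →  sig = (2; 1)
  P = {2,5}:  v_{2} + v_{5} = v_{1}  →  sig = (2; 1)

Hence PRS(X_Σ) =
[(2; —), (2; 1), (2; 1)]


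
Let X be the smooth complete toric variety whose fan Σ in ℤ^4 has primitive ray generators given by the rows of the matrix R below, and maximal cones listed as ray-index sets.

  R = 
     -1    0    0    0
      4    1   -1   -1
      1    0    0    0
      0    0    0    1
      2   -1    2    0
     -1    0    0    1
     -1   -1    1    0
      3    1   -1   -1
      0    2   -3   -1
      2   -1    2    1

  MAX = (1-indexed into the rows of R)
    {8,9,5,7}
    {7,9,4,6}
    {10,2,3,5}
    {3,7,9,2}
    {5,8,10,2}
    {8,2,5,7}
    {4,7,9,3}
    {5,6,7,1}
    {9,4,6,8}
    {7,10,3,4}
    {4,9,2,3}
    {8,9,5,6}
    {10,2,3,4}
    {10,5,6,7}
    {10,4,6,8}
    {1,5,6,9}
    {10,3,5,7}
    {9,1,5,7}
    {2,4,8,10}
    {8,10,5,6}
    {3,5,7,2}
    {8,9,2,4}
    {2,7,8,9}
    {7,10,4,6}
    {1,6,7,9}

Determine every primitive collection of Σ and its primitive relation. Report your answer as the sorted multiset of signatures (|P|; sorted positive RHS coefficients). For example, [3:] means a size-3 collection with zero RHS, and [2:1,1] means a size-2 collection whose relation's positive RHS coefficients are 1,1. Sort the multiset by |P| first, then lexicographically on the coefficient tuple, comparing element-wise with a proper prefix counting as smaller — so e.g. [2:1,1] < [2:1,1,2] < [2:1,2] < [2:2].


Σ has 18 primitive collections:

  • {1,3}:  v_{1} + v_{3} = 0 — sig = [2:]
  • {1,2}:  v_{1} + v_{2} = v_{8} — sig = [2:1]
  • {1,4}:  v_{1} + v_{4} = v_{6} — sig = [2:1]
  • {3,6}:  v_{3} + v_{6} = v_{4} — sig = [2:1]
  • {3,8}:  v_{3} + v_{8} = v_{2} — sig = [2:1]
  • {4,5}:  v_{4} + v_{5} = v_{10} — sig = [2:1]
  • {1,8}:  v_{1} + v_{8} = v_{5} + v_{9} — sig = [2:1,1]
  • {1,10}:  v_{1} + v_{10} = v_{5} + v_{6} — sig = [2:1,1]
  • {2,6}:  v_{2} + v_{6} = v_{4} + v_{8} — sig = [2:1,1]
  • {9,10}:  v_{9} + v_{10} = v_{6} + v_{8} — sig = [2:1,1]
  • {3,5,9}:  v_{3} + v_{5} + v_{9} = v_{8} — sig = [3:1]
  • {6,7,8}:  v_{6} + v_{7} + v_{8} = v_{3} — sig = [3:1]
  • {7,8,10}:  v_{7} + v_{8} + v_{10} = 2·v_{3} + v_{5} — sig = [3:1,2]
  • {2,7,10}:  v_{2} + v_{7} + v_{10} = 3·v_{3} + v_{5} — sig = [3:1,3]
  • {2,5,9}:  v_{2} + v_{5} + v_{9} = 2·v_{8} — sig = [3:2]
  • {4,7,8}:  v_{4} + v_{7} + v_{8} = 2·v_{3} — sig = [3:2]
  • {2,4,7}:  v_{2} + v_{4} + v_{7} = 3·v_{3} — sig = [3:3]
  • {5,6,7,9}:  v_{5} + v_{6} + v_{7} + v_{9} = 0 — sig = [4:]

Sorted signature multiset PRS(X):
    |P|=2: 10 collections, coeffs (), (1), (1), (1), (1), (1), (1,1), (1,1), (1,1), (1,1)
    |P|=3: 7 collections, coeffs (1), (1), (1,2), (1,3), (2), (2), (3)
    |P|=4: 1 collection, coeffs ()


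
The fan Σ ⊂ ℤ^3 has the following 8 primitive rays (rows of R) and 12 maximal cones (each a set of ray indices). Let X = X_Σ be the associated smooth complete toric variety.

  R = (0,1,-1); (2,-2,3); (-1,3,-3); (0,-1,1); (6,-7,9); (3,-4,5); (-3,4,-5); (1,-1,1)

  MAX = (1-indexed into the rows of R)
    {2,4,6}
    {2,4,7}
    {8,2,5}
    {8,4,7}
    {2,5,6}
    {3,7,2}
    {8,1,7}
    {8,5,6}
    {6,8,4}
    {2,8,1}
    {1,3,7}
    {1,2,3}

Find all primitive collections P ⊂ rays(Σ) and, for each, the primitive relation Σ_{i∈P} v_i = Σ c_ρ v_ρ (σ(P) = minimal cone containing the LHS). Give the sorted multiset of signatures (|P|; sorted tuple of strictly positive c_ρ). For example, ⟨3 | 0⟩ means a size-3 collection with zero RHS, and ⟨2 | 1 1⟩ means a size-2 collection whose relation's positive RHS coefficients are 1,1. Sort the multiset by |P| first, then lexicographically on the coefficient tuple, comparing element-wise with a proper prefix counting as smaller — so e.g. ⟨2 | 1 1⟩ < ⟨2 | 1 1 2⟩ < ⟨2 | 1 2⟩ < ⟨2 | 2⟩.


14 collections generate NE(X_Σ); each relation:

  • {1,4}:  v_{1} + v_{4} = 0  ⇒ sig = ⟨2 | 0⟩
  • {6,7}:  v_{6} + v_{7} = 0  ⇒ sig = ⟨2 | 0⟩
  • {1,6}:  v_{1} + v_{6} = v_{2} + v_{8}  ⇒ sig = ⟨2 | 1 1⟩
  • {3,4}:  v_{3} + v_{4} = v_{2} + v_{7}  ⇒ sig = ⟨2 | 1 1⟩
  • {3,6}:  v_{3} + v_{6} = v_{1} + v_{2}  ⇒ sig = ⟨2 | 1 1⟩
  • {5,7}:  v_{5} + v_{7} = v_{2} + v_{8}  ⇒ sig = ⟨2 | 1 1⟩
  • {3,5}:  v_{3} + v_{5} = v_{1} + 2·v_{2} + v_{8}  ⇒ sig = ⟨2 | 1 1 2⟩
  • {3,8}:  v_{3} + v_{8} = 2·v_{1}  ⇒ sig = ⟨2 | 2⟩
  • {4,5}:  v_{4} + v_{5} = 2·v_{6}  ⇒ sig = ⟨2 | 2⟩
  • {1,5}:  v_{1} + v_{5} = 2·v_{2} + 2·v_{8}  ⇒ sig = ⟨2 | 2 2⟩
  • {1,2,7}:  v_{1} + v_{2} + v_{7} = v_{3}  ⇒ sig = ⟨3 | 1⟩
  • {2,4,8}:  v_{2} + v_{4} + v_{8} = v_{6}  ⇒ sig = ⟨3 | 1⟩
  • {2,6,8}:  v_{2} + v_{6} + v_{8} = v_{5}  ⇒ sig = ⟨3 | 1⟩
  • {2,7,8}:  v_{2} + v_{7} + v_{8} = v_{1}  ⇒ sig = ⟨3 | 1⟩

Signatures (|P|; sorted positive RHS coefficients), sorted:
    |P|=2: 10 collections, coeffs (), (), (1,1), (1,1), (1,1), (1,1), (1,1,2), (2), (2), (2,2)
    |P|=3: 4 collections, coeffs (1), (1), (1), (1)


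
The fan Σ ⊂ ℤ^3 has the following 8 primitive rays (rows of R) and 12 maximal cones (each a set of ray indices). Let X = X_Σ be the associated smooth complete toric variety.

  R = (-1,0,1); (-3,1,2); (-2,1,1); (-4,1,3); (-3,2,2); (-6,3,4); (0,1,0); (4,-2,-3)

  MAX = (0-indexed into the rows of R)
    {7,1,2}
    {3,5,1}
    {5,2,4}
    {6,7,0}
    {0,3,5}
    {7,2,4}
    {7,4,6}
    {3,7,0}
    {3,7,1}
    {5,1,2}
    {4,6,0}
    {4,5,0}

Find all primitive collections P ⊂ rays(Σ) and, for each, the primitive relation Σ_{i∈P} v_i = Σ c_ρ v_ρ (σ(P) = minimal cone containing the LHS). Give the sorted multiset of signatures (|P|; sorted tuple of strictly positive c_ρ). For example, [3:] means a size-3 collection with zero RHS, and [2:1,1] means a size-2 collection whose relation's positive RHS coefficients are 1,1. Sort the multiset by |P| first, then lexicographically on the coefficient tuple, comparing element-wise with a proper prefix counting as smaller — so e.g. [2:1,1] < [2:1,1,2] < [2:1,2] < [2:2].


The 11 primitive collections of Σ (r=8, n=3):

  {0,1}:  v_{0} + v_{1} = v_{3}  so sig = [2:1]
  {0,2}:  v_{0} + v_{2} = v_{1}  so sig = [2:1]
  {1,4}:  v_{1} + v_{4} = v_{5}  so sig = [2:1]
  {1,6}:  v_{1} + v_{6} = v_{4}  so sig = [2:1]
  {5,7}:  v_{5} + v_{7} = v_{2}  so sig = [2:1]
  {3,4}:  v_{3} + v_{4} = v_{0} + v_{5}  so sig = [2:1,1]
  {3,6}:  v_{3} + v_{6} = v_{0} + v_{4}  so sig = [2:1,1]
  {2,6}:  v_{2} + v_{6} = 2·v_{4} + v_{7}  so sig = [2:1,2]
  {2,3}:  v_{2} + v_{3} = 2·v_{1}  so sig = [2:2]
  {5,6}:  v_{5} + v_{6} = 2·v_{4}  so sig = [2:2]
  {0,4,7}:  v_{0} + v_{4} + v_{7} = 0  so sig = [3:]

Signatures (|P|; sorted positive RHS coefficients), sorted:
    [2:1]
    [2:1]
    [2:1]
    [2:1]
    [2:1]
    [2:1,1]
    [2:1,1]
    [2:1,2]
    [2:2]
    [2:2]
    [3:]


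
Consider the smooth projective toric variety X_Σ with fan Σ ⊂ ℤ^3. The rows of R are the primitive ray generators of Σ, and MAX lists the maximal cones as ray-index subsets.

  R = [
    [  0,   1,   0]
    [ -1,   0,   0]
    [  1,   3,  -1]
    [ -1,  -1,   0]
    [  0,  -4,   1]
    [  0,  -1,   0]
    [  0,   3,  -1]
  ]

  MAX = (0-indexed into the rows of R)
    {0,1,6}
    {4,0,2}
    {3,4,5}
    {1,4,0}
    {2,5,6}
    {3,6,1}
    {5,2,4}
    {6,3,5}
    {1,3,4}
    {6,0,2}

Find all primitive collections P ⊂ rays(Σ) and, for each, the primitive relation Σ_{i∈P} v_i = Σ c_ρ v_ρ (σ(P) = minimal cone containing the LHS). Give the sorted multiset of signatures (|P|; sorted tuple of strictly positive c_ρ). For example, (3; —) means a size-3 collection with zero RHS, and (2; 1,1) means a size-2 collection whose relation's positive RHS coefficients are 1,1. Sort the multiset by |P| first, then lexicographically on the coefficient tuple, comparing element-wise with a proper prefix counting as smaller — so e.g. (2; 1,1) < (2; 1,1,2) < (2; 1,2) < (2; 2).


6 collections generate NE(X_Σ); each relation:

  P={0,5}:  v_{0} + v_{5} = 0  ⇒ sig = (2; —)
  P={0,3}:  v_{0} + v_{3} = v_{1}  ⇒ sig = (2; 1)
  P={1,2}:  v_{1} + v_{2} = v_{6}  ⇒ sig = (2; 1)
  P={1,5}:  v_{1} + v_{5} = v_{3}  ⇒ sig = (2; 1)
  P={4,6}:  v_{4} + v_{6} = v_{5}  ⇒ sig = (2; 1)
  P={2,3}:  v_{2} + v_{3} = v_{5} + v_{6}  ⇒ sig = (2; 1,1)

so the primitive-relation signature multiset is
    (2; —)
    (2; 1)
    (2; 1)
    (2; 1)
    (2; 1)
    (2; 1,1)


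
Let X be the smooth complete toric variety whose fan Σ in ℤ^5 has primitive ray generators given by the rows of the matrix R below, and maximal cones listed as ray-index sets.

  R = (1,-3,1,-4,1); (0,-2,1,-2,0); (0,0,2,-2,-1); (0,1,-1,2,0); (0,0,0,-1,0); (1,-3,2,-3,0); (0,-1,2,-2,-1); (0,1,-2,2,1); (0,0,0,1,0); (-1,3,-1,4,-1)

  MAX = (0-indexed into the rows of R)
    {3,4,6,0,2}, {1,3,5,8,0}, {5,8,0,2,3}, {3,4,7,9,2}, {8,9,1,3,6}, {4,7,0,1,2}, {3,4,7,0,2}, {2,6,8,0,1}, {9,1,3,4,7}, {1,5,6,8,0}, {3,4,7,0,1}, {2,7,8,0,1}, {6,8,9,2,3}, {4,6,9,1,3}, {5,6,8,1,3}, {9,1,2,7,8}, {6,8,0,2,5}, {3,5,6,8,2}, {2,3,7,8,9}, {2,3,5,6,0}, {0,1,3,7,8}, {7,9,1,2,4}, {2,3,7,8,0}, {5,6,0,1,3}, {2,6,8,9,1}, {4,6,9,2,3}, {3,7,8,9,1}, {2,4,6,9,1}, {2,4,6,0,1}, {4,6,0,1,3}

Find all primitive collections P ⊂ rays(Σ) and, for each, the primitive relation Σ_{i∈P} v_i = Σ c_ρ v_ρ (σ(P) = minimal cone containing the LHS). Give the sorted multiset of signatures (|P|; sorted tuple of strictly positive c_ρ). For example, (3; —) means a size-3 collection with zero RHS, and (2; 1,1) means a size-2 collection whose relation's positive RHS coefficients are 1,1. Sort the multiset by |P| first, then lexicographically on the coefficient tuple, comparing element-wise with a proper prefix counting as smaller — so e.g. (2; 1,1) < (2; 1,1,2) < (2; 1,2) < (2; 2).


|primitive collections| = 9. Relations:

  • {0,9}:  v_{0} + v_{9} = 0  →  sig = (2; —)
  • {4,8}:  v_{4} + v_{8} = 0  →  sig = (2; —)
  • {6,7}:  v_{6} + v_{7} = 0  →  sig = (2; —)
  • {4,5}:  v_{4} + v_{5} = v_{0} + v_{3} + v_{6}  →  sig = (2; 1,1,1)
  • {5,7}:  v_{5} + v_{7} = v_{0} + v_{3} + v_{8}  →  sig = (2; 1,1,1)
  • {5,9}:  v_{5} + v_{9} = v_{3} + v_{6} + v_{8}  →  sig = (2; 1,1,1)
  • {1,2,3}:  v_{1} + v_{2} + v_{3} = v_{6}  →  sig = (3; 1)
  • {1,2,5}:  v_{1} + v_{2} + v_{5} = v_{0} + 2·v_{6} + v_{8}  →  sig = (3; 1,1,2)
  • {0,3,6,8}:  v_{0} + v_{3} + v_{6} + v_{8} = v_{5}  →  sig = (4; 1)

so the primitive-relation signature multiset is
    (2; —)
    (2; —)
    (2; —)
    (2; 1,1,1)
    (2; 1,1,1)
    (2; 1,1,1)
    (3; 1)
    (3; 1,1,2)
    (4; 1)


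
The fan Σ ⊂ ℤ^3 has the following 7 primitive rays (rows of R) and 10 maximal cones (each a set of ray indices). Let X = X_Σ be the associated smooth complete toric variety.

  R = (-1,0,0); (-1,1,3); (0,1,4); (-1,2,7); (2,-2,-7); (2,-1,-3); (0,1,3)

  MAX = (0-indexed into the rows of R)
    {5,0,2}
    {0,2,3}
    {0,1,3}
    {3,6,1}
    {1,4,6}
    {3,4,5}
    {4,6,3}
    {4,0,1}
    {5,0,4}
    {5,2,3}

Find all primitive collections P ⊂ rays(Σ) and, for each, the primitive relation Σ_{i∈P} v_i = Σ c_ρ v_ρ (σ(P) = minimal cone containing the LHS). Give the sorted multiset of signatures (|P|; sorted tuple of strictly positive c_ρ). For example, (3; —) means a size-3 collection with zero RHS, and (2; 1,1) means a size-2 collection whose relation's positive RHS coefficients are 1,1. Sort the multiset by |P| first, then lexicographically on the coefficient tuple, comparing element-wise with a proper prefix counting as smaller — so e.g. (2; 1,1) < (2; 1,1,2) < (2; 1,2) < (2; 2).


Σ has 9 primitive collections:

  • {0,6}:  v_{0} + v_{6} = v_{1}  ⟹  sig = (2; 1)
  • {1,2}:  v_{1} + v_{2} = v_{3}  ⟹  sig = (2; 1)
  • {2,4}:  v_{2} + v_{4} = v_{5}  ⟹  sig = (2; 1)
  • {1,5}:  v_{1} + v_{5} = v_{3} + v_{4}  ⟹  sig = (2; 1,1)
  • {2,6}:  v_{2} + v_{6} = 2·v_{3} + v_{4}  ⟹  sig = (2; 1,2)
  • {5,6}:  v_{5} + v_{6} = 2·v_{3} + 2·v_{4}  ⟹  sig = (2; 2,2)
  • {0,3,4}:  v_{0} + v_{3} + v_{4} = 0  ⟹  sig = (3; —)
  • {0,3,5}:  v_{0} + v_{3} + v_{5} = v_{2}  ⟹  sig = (3; 1)
  • {1,3,4}:  v_{1} + v_{3} + v_{4} = v_{6}  ⟹  sig = (3; 1)

Hence PRS(X_Σ) =
    |P|=2: 6 collections, coeffs (1), (1), (1), (1,1), (1,2), (2,2)
    |P|=3: 3 collections, coeffs (), (1), (1)


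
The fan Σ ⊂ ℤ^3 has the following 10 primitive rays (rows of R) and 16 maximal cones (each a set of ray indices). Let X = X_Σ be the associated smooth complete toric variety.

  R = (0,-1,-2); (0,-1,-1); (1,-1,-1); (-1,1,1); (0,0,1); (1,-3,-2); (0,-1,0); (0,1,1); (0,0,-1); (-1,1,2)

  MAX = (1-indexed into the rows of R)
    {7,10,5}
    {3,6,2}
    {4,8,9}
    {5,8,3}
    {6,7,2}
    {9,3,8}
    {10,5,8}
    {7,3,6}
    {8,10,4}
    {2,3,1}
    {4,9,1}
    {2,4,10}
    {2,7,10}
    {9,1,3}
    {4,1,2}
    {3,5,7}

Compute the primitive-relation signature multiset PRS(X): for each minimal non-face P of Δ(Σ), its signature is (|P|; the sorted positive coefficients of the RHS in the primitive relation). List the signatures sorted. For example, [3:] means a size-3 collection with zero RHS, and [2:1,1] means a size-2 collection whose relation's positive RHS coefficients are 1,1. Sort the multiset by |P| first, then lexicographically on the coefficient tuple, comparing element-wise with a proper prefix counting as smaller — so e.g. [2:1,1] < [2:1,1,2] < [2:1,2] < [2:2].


Minimal non-faces — 22 found among 10 rays, 16 max cones:

  P = {2,8}:  v_{2} + v_{8} = 0  ⟹  sig = [2:]
  P = {3,4}:  v_{3} + v_{4} = 0  ⟹  sig = [2:]
  P = {5,9}:  v_{5} + v_{9} = 0  ⟹  sig = [2:]
  P = {1,5}:  v_{1} + v_{5} = v_{2}  ⟹  sig = [2:1]
  P = {1,8}:  v_{1} + v_{8} = v_{9}  ⟹  sig = [2:1]
  P = {2,5}:  v_{2} + v_{5} = v_{7}  ⟹  sig = [2:1]
  P = {2,9}:  v_{2} + v_{9} = v_{1}  ⟹  sig = [2:1]
  P = {3,10}:  v_{3} + v_{10} = v_{5}  ⟹  sig = [2:1]
  P = {4,5}:  v_{4} + v_{5} = v_{10}  ⟹  sig = [2:1]
  P = {7,8}:  v_{7} + v_{8} = v_{5}  ⟹  sig = [2:1]
  P = {7,9}:  v_{7} + v_{9} = v_{2}  ⟹  sig = [2:1]
  P = {9,10}:  v_{9} + v_{10} = v_{4}  ⟹  sig = [2:1]
  P = {1,10}:  v_{1} + v_{10} = v_{2} + v_{4}  ⟹  sig = [2:1,1]
  P = {4,6}:  v_{4} + v_{6} = v_{2} + v_{7}  ⟹  sig = [2:1,1]
  P = {4,7}:  v_{4} + v_{7} = v_{2} + v_{10}  ⟹  sig = [2:1,1]
  P = {6,8}:  v_{6} + v_{8} = v_{3} + v_{7}  ⟹  sig = [2:1,1]
  P = {5,6}:  v_{5} + v_{6} = v_{3} + 2·v_{7}  ⟹  sig = [2:1,2]
  P = {6,9}:  v_{6} + v_{9} = 2·v_{2} + v_{3}  ⟹  sig = [2:1,2]
  P = {1,6}:  v_{1} + v_{6} = 3·v_{2} + v_{3}  ⟹  sig = [2:1,3]
  P = {1,7}:  v_{1} + v_{7} = 2·v_{2}  ⟹  sig = [2:2]
  P = {6,10}:  v_{6} + v_{10} = 2·v_{7}  ⟹  sig = [2:2]
  P = {2,3,7}:  v_{2} + v_{3} + v_{7} = v_{6}  ⟹  sig = [3:1]

Hence PRS(X_Σ) =
    [2:]
    [2:]
    [2:]
    [2:1]
    [2:1]
    [2:1]
    [2:1]
    [2:1]
    [2:1]
    [2:1]
    [2:1]
    [2:1]
    [2:1,1]
    [2:1,1]
    [2:1,1]
    [2:1,1]
    [2:1,2]
    [2:1,2]
    [2:1,3]
    [2:2]
    [2:2]
    [3:1]


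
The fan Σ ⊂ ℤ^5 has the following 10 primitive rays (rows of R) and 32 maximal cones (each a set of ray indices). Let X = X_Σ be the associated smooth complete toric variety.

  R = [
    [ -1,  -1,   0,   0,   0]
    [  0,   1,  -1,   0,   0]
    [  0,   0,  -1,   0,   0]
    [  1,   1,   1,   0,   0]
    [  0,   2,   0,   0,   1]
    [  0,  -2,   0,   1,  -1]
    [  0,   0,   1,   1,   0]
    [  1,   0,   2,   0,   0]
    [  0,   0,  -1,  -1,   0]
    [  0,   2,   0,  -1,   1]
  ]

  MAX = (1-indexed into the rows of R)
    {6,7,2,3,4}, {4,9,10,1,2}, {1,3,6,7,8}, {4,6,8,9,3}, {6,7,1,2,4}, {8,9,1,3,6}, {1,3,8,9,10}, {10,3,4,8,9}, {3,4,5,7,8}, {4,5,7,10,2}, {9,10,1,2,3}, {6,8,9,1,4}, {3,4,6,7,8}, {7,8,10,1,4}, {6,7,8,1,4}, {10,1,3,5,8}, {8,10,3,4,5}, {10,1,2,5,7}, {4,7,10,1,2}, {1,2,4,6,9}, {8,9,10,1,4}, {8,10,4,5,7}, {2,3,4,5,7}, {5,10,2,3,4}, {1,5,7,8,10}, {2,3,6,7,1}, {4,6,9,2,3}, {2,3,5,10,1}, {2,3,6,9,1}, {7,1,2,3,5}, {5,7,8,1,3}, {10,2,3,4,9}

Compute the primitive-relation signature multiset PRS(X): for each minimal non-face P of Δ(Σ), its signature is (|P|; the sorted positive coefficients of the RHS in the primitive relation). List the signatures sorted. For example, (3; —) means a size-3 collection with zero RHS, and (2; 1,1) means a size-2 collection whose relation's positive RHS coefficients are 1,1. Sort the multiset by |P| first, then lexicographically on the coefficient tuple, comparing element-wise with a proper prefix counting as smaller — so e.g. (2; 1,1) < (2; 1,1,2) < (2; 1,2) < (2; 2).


Σ has 8 primitive collections:

  {6,10}:  v_{6} + v_{10} = 0  so sig = (2; —)
  {7,9}:  v_{7} + v_{9} = 0  so sig = (2; —)
  {2,8}:  v_{2} + v_{8} = v_{4}  so sig = (2; 1)
  {5,6}:  v_{5} + v_{6} = v_{3} + v_{7}  so sig = (2; 1,1)
  {5,9}:  v_{5} + v_{9} = v_{3} + v_{10}  so sig = (2; 1,1)
  {1,3,4}:  v_{1} + v_{3} + v_{4} = 0  so sig = (3; —)
  {3,7,10}:  v_{3} + v_{7} + v_{10} = v_{5}  so sig = (3; 1)
  {1,4,5}:  v_{1} + v_{4} + v_{5} = v_{7} + v_{10}  so sig = (3; 1,1)

Signatures (|P|; sorted positive RHS coefficients), sorted:
{ (2; —) ×2,  (2; 1),  (2; 1,1) ×2,  (3; —),  (3; 1),  (3; 1,1) }


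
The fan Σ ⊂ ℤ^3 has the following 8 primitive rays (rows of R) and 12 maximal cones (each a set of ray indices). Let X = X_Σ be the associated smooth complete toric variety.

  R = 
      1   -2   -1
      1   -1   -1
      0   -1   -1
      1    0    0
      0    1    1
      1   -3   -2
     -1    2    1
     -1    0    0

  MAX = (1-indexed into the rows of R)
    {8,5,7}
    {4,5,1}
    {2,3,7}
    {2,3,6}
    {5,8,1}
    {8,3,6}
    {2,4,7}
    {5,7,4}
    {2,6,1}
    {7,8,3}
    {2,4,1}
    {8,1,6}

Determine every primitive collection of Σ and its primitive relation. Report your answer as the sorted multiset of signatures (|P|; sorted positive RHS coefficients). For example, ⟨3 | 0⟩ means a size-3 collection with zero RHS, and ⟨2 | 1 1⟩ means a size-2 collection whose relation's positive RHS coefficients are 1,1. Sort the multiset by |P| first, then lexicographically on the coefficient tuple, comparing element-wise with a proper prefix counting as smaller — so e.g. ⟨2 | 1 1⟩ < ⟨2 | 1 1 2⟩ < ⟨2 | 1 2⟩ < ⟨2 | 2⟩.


|primitive collections| = 10. Relations:

  P = {1,7}:  v_{1} + v_{7} = 0  ⟹  sig = ⟨2 | 0⟩
  P = {3,5}:  v_{3} + v_{5} = 0  ⟹  sig = ⟨2 | 0⟩
  P = {4,8}:  v_{4} + v_{8} = 0  ⟹  sig = ⟨2 | 0⟩
  P = {1,3}:  v_{1} + v_{3} = v_{6}  ⟹  sig = ⟨2 | 1⟩
  P = {2,5}:  v_{2} + v_{5} = v_{4}  ⟹  sig = ⟨2 | 1⟩
  P = {2,8}:  v_{2} + v_{8} = v_{3}  ⟹  sig = ⟨2 | 1⟩
  P = {3,4}:  v_{3} + v_{4} = v_{2}  ⟹  sig = ⟨2 | 1⟩
  P = {5,6}:  v_{5} + v_{6} = v_{1}  ⟹  sig = ⟨2 | 1⟩
  P = {6,7}:  v_{6} + v_{7} = v_{3}  ⟹  sig = ⟨2 | 1⟩
  P = {4,6}:  v_{4} + v_{6} = v_{1} + v_{2}  ⟹  sig = ⟨2 | 1 1⟩

so the primitive-relation signature multiset is
    ⟨2 | 0⟩
    ⟨2 | 0⟩
    ⟨2 | 0⟩
    ⟨2 | 1⟩
    ⟨2 | 1⟩
    ⟨2 | 1⟩
    ⟨2 | 1⟩
    ⟨2 | 1⟩
    ⟨2 | 1⟩
    ⟨2 | 1 1⟩


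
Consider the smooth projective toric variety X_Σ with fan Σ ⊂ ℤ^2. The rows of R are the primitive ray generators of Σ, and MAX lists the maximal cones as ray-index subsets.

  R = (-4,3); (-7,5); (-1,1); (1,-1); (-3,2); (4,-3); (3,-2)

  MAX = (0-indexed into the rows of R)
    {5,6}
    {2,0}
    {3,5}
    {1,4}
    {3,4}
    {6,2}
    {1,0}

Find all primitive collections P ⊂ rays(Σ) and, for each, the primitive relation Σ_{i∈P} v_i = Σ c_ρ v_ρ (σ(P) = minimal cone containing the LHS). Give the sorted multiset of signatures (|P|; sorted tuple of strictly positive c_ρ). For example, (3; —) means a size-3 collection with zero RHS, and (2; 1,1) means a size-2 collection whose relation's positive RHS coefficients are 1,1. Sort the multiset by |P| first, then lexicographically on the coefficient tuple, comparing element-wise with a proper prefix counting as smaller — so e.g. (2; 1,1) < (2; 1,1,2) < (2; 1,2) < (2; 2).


Δ(Σ) — 7 vertices, 14 min non-faces:

  P={0,5}:  v_{0} + v_{5} = 0  so sig = (2; —)
  P={2,3}:  v_{2} + v_{3} = 0  so sig = (2; —)
  P={4,6}:  v_{4} + v_{6} = 0  so sig = (2; —)
  P={0,3}:  v_{0} + v_{3} = v_{4}  so sig = (2; 1)
  P={0,4}:  v_{0} + v_{4} = v_{1}  so sig = (2; 1)
  P={0,6}:  v_{0} + v_{6} = v_{2}  so sig = (2; 1)
  P={1,5}:  v_{1} + v_{5} = v_{4}  so sig = (2; 1)
  P={1,6}:  v_{1} + v_{6} = v_{0}  so sig = (2; 1)
  P={2,4}:  v_{2} + v_{4} = v_{0}  so sig = (2; 1)
  P={2,5}:  v_{2} + v_{5} = v_{6}  so sig = (2; 1)
  P={3,6}:  v_{3} + v_{6} = v_{5}  so sig = (2; 1)
  P={4,5}:  v_{4} + v_{5} = v_{3}  so sig = (2; 1)
  P={1,2}:  v_{1} + v_{2} = 2·v_{0}  so sig = (2; 2)
  P={1,3}:  v_{1} + v_{3} = 2·v_{4}  so sig = (2; 2)

Signatures (|P|; sorted positive RHS coefficients), sorted:
[(2; —), (2; —), (2; —), (2; 1), (2; 1), (2; 1), (2; 1), (2; 1), (2; 1), (2; 1), (2; 1), (2; 1), (2; 2), (2; 2)]
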